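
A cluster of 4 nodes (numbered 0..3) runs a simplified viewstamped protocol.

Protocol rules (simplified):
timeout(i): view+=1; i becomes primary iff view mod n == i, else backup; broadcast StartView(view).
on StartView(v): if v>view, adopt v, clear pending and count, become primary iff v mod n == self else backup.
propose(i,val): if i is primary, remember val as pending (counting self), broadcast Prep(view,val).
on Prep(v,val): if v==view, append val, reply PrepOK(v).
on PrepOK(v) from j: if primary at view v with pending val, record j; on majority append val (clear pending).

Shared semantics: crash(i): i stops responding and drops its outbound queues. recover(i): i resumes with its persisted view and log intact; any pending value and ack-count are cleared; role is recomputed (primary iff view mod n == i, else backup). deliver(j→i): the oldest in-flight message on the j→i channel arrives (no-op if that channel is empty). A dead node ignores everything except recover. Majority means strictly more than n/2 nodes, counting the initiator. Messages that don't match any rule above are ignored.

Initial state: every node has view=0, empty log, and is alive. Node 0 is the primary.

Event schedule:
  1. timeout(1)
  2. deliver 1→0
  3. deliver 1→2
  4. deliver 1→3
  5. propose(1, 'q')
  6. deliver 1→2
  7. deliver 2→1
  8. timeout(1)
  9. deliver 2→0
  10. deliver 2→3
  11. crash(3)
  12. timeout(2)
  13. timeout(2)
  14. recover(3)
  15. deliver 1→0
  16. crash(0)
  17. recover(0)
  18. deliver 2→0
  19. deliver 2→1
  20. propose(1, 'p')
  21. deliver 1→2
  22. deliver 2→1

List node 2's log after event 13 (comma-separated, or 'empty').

q

[1] timeout(1) → N1(prim v1 [-])
[2] deliver 1→0 → N0(back v1 [-])
[3] deliver 1→2 → N2(back v1 [-])
[4] deliver 1→3 → N3(back v1 [-])
[5] propose(1,'q') → ∅
[6] deliver 1→2 → N2(back v1 [q])
[7] deliver 2→1 → ∅
[8] timeout(1) → N1(back v2 [-])
[9] deliver 2→0 → ∅
[10] deliver 2→3 → ∅
[11] crash(3) → N3(✗back v1 [-])
[12] timeout(2) → N2(prim v2 [q])
[13] timeout(2) → N2(back v3 [q])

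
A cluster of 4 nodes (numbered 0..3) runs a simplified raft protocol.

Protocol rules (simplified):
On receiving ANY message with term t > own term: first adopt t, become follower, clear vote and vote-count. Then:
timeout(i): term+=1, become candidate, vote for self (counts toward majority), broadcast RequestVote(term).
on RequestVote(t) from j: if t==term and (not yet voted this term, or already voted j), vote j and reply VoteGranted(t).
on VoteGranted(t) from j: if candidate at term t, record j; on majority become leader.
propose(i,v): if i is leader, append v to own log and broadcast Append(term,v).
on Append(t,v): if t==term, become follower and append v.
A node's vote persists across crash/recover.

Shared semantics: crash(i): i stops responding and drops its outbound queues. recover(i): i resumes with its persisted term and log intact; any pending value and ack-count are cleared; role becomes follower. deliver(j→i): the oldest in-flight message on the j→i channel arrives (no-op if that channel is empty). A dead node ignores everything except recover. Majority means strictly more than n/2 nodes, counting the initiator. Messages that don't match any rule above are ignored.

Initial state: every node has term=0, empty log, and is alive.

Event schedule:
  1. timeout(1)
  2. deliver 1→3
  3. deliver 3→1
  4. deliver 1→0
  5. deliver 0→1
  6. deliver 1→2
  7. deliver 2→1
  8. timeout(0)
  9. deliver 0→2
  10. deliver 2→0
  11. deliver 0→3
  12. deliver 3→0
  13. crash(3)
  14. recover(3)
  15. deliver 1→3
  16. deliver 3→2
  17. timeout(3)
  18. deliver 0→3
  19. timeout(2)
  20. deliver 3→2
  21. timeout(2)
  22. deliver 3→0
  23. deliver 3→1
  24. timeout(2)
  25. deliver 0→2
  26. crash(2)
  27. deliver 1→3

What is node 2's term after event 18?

[1] timeout(1) → N1(cand t1 [-])
[2] deliver 1→3 → N3(foll t1 [-])
[3] deliver 3→1 → ∅
[4] deliver 1→0 → N0(foll t1 [-])
[5] deliver 0→1 → N1(lead t1 [-])
[6] deliver 1→2 → N2(foll t1 [-])
[7] deliver 2→1 → ∅
[8] timeout(0) → N0(cand t2 [-])
[9] deliver 0→2 → N2(foll t2 [-])
[10] deliver 2→0 → ∅
[11] deliver 0→3 → N3(foll t2 [-])
[12] deliver 3→0 → N0(lead t2 [-])
[13] crash(3) → N3(✗foll t2 [-])
[14] recover(3) → N3(foll t2 [-])
[15] deliver 1→3 → ∅
[16] deliver 3→2 → ∅
[17] timeout(3) → N3(cand t3 [-])
[18] deliver 0→3 → ∅

2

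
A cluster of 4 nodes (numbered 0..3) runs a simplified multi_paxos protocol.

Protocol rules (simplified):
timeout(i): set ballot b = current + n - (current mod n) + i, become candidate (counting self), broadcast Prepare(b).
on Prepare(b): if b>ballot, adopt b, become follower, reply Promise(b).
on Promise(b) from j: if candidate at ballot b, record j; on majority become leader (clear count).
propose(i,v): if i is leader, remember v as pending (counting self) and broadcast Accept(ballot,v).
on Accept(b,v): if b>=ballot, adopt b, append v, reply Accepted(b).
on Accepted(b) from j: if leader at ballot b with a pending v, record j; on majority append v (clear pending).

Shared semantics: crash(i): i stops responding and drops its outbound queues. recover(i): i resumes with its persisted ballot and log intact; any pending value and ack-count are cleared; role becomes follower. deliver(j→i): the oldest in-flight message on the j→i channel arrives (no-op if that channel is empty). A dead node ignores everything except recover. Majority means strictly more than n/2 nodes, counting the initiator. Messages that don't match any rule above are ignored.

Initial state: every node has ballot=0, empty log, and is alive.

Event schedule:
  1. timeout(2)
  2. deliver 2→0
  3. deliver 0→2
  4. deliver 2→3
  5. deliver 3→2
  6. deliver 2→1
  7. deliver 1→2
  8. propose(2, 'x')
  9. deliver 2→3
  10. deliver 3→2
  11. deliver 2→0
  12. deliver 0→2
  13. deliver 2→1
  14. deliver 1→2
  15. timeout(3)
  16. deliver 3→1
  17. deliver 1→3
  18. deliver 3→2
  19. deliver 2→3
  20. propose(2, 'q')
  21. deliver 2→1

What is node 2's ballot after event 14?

e1 timeout(2): 2[cand,b=6,-]
e2 deliver 2→0: 0[foll,b=6,-]
e3 deliver 0→2: ·
e4 deliver 2→3: 3[foll,b=6,-]
e5 deliver 3→2: 2[lead,b=6,-]
e6 deliver 2→1: 1[foll,b=6,-]
e7 deliver 1→2: ·
e8 propose(2,'x'): ·
e9 deliver 2→3: 3[foll,b=6,x]
e10 deliver 3→2: ·
e11 deliver 2→0: 0[foll,b=6,x]
e12 deliver 0→2: 2[lead,b=6,x]
e13 deliver 2→1: 1[foll,b=6,x]
e14 deliver 1→2: ·

6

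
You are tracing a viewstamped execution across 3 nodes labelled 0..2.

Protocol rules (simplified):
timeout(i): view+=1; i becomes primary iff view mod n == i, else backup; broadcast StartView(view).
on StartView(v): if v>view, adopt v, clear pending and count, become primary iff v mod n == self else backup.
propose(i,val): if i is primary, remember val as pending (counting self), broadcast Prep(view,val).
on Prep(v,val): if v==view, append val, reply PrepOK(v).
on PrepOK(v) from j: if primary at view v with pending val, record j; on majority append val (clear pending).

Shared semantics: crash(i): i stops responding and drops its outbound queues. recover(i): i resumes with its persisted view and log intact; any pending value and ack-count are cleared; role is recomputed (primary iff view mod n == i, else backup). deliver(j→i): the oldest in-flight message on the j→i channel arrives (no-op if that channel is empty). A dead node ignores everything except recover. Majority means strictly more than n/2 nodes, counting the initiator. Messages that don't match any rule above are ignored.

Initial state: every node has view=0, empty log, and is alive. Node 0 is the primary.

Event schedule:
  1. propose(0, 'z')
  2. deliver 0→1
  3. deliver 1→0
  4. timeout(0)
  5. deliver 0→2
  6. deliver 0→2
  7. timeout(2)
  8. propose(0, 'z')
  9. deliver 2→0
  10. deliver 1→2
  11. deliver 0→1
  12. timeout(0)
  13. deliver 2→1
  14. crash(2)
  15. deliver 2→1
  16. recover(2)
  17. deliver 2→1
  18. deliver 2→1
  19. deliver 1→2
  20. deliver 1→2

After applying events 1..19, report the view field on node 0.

2

step 1 propose(0,'z'): —
step 2 deliver 0→1: 1={back,v=0,log=z}
step 3 deliver 1→0: 0={prim,v=0,log=z}
step 4 timeout(0): 0={back,v=1,log=z}
step 5 deliver 0→2: 2={back,v=0,log=z}
step 6 deliver 0→2: 2={back,v=1,log=z}
step 7 timeout(2): 2={prim,v=2,log=z}
step 8 propose(0,'z'): —
step 9 deliver 2→0: —
step 10 deliver 1→2: —
step 11 deliver 0→1: 1={prim,v=1,log=z}
step 12 timeout(0): 0={back,v=2,log=z}
step 13 deliver 2→1: 1={back,v=2,log=z}
step 14 crash(2): 2={✗prim,v=2,log=z}
step 15 deliver 2→1: —
step 16 recover(2): 2={prim,v=2,log=z}
step 17 deliver 2→1: —
step 18 deliver 2→1: —
step 19 deliver 1→2: —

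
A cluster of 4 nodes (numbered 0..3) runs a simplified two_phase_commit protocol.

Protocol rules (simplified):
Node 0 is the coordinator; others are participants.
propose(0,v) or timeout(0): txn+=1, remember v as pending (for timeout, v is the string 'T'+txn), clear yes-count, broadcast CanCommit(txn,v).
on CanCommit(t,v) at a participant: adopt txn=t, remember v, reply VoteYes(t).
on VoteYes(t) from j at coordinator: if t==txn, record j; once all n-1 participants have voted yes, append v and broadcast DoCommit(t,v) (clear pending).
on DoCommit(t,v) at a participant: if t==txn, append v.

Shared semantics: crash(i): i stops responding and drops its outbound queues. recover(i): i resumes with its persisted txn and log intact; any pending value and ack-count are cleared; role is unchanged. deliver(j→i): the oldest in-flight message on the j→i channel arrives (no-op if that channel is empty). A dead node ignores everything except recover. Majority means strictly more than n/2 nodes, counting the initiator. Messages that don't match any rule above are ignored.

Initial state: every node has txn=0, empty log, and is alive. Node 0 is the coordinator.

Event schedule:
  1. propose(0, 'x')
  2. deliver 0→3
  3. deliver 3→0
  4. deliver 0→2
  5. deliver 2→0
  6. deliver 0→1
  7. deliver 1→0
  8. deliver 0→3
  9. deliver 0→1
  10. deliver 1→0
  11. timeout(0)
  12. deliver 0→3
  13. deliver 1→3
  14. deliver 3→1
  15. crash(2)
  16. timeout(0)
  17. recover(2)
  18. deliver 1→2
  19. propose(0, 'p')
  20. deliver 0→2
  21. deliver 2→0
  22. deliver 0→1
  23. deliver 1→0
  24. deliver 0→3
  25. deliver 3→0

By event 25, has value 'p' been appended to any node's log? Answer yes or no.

no

e1 propose(0,'x'): 0[coor,t=1,-]
e2 deliver 0→3: 3[part,t=1,-]
e3 deliver 3→0: ·
e4 deliver 0→2: 2[part,t=1,-]
e5 deliver 2→0: ·
e6 deliver 0→1: 1[part,t=1,-]
e7 deliver 1→0: 0[coor,t=1,x]
e8 deliver 0→3: 3[part,t=1,x]
e9 deliver 0→1: 1[part,t=1,x]
e10 deliver 1→0: ·
e11 timeout(0): 0[coor,t=2,x]
e12 deliver 0→3: 3[part,t=2,x]
e13 deliver 1→3: ·
e14 deliver 3→1: ·
e15 crash(2): 2[✗part,t=1,-]
e16 timeout(0): 0[coor,t=3,x]
e17 recover(2): 2[part,t=1,-]
e18 deliver 1→2: ·
e19 propose(0,'p'): 0[coor,t=4,x]
e20 deliver 0→2: 2[part,t=1,x]
e21 deliver 2→0: ·
e22 deliver 0→1: 1[part,t=2,x]
e23 deliver 1→0: ·
e24 deliver 0→3: 3[part,t=3,x]
e25 deliver 3→0: ·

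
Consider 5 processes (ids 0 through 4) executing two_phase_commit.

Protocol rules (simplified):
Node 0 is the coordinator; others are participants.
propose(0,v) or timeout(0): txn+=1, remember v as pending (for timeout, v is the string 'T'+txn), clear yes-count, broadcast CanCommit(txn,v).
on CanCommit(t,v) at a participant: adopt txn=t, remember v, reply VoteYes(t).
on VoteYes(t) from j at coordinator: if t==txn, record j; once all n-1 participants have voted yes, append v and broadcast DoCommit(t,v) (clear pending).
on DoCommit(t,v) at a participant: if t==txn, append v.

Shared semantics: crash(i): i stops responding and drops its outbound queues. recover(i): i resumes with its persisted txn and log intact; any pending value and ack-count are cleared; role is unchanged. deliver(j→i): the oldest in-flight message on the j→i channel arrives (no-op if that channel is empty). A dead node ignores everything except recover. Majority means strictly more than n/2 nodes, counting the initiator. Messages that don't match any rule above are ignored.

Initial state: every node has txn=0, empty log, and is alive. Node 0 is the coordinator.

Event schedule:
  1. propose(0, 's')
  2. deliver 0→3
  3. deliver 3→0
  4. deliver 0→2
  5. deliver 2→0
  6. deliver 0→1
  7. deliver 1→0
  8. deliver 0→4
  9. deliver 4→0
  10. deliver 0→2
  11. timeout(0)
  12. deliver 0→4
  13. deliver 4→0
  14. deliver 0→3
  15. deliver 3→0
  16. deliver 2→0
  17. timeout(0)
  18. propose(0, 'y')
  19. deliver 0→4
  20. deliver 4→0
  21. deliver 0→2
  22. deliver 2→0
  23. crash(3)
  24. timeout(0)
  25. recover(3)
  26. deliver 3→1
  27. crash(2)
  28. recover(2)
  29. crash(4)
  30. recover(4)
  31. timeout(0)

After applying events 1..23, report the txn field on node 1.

step 1 propose(0,'s'): 0={coor,t=1,log=-}
step 2 deliver 0→3: 3={part,t=1,log=-}
step 3 deliver 3→0: —
step 4 deliver 0→2: 2={part,t=1,log=-}
step 5 deliver 2→0: —
step 6 deliver 0→1: 1={part,t=1,log=-}
step 7 deliver 1→0: —
step 8 deliver 0→4: 4={part,t=1,log=-}
step 9 deliver 4→0: 0={coor,t=1,log=s}
step 10 deliver 0→2: 2={part,t=1,log=s}
step 11 timeout(0): 0={coor,t=2,log=s}
step 12 deliver 0→4: 4={part,t=1,log=s}
step 13 deliver 4→0: —
step 14 deliver 0→3: 3={part,t=1,log=s}
step 15 deliver 3→0: —
step 16 deliver 2→0: —
step 17 timeout(0): 0={coor,t=3,log=s}
step 18 propose(0,'y'): 0={coor,t=4,log=s}
step 19 deliver 0→4: 4={part,t=2,log=s}
step 20 deliver 4→0: —
step 21 deliver 0→2: 2={part,t=2,log=s}
step 22 deliver 2→0: —
step 23 crash(3): 3={✗part,t=1,log=s}

1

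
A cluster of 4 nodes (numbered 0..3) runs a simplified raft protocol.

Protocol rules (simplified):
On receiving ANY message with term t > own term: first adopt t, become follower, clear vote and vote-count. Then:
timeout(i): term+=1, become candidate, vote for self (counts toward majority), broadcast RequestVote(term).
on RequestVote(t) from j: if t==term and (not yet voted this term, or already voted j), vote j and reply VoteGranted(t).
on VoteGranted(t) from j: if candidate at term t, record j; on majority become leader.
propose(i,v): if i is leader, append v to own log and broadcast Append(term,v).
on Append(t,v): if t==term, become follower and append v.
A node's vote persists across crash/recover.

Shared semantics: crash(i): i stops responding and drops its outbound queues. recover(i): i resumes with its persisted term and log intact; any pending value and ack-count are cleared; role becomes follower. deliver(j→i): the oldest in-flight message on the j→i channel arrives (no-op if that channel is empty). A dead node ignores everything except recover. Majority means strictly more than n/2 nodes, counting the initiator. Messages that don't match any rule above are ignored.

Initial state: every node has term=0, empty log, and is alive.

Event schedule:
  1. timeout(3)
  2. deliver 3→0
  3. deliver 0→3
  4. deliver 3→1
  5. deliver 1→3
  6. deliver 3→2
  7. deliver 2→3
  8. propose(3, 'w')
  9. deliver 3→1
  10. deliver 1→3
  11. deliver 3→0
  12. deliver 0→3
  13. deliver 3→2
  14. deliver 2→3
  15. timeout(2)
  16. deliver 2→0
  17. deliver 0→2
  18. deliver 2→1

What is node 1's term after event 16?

1

step 1 timeout(3): 3={cand,t=1,log=-}
step 2 deliver 3→0: 0={foll,t=1,log=-}
step 3 deliver 0→3: —
step 4 deliver 3→1: 1={foll,t=1,log=-}
step 5 deliver 1→3: 3={lead,t=1,log=-}
step 6 deliver 3→2: 2={foll,t=1,log=-}
step 7 deliver 2→3: —
step 8 propose(3,'w'): 3={lead,t=1,log=w}
step 9 deliver 3→1: 1={foll,t=1,log=w}
step 10 deliver 1→3: —
step 11 deliver 3→0: 0={foll,t=1,log=w}
step 12 deliver 0→3: —
step 13 deliver 3→2: 2={foll,t=1,log=w}
step 14 deliver 2→3: —
step 15 timeout(2): 2={cand,t=2,log=w}
step 16 deliver 2→0: 0={foll,t=2,log=w}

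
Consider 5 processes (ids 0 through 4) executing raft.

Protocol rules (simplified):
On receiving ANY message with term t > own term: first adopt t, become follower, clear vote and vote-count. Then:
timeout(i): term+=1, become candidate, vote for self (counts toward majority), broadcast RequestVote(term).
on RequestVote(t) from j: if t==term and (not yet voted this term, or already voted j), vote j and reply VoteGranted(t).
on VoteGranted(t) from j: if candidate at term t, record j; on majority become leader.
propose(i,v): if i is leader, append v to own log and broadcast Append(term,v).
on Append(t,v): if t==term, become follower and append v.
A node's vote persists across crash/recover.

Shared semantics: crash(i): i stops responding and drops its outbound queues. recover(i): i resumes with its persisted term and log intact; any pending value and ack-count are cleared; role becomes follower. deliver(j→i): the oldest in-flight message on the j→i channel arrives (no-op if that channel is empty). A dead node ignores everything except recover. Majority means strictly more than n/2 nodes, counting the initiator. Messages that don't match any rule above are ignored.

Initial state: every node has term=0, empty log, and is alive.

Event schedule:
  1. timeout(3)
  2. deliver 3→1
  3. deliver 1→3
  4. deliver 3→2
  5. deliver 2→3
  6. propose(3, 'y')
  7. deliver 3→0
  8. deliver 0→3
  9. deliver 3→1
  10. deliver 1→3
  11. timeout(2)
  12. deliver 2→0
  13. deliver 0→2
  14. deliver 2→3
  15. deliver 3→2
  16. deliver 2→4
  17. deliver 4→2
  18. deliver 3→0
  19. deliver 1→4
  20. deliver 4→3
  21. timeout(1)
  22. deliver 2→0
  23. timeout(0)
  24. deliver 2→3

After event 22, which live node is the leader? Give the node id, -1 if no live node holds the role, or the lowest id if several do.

2

e1 timeout(3): 3[cand,t=1,-]
e2 deliver 3→1: 1[foll,t=1,-]
e3 deliver 1→3: ·
e4 deliver 3→2: 2[foll,t=1,-]
e5 deliver 2→3: 3[lead,t=1,-]
e6 propose(3,'y'): 3[lead,t=1,y]
e7 deliver 3→0: 0[foll,t=1,-]
e8 deliver 0→3: ·
e9 deliver 3→1: 1[foll,t=1,y]
e10 deliver 1→3: ·
e11 timeout(2): 2[cand,t=2,-]
e12 deliver 2→0: 0[foll,t=2,-]
e13 deliver 0→2: ·
e14 deliver 2→3: 3[foll,t=2,y]
e15 deliver 3→2: ·
e16 deliver 2→4: 4[foll,t=2,-]
e17 deliver 4→2: 2[lead,t=2,-]
e18 deliver 3→0: ·
e19 deliver 1→4: ·
e20 deliver 4→3: ·
e21 timeout(1): 1[cand,t=2,y]
e22 deliver 2→0: ·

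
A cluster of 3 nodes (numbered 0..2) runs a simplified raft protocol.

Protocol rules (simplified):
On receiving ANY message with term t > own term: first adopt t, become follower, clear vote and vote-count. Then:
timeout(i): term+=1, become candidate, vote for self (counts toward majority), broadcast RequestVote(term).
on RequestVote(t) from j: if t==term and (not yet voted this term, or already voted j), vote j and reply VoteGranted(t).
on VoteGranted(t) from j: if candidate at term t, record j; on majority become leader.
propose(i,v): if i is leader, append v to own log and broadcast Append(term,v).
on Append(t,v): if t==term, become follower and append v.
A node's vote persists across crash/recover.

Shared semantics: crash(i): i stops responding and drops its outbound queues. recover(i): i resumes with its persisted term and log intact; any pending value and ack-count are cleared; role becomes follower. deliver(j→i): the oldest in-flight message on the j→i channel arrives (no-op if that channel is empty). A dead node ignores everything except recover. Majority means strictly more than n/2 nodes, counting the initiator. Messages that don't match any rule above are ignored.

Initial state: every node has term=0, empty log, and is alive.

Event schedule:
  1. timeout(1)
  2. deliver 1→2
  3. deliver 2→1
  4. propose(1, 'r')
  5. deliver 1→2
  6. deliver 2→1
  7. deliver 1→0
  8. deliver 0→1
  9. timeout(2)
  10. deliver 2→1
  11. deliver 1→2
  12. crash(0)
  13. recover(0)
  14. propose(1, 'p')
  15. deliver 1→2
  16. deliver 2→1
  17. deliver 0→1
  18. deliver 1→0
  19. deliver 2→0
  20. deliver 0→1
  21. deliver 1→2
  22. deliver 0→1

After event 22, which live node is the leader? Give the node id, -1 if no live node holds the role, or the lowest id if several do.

e1 timeout(1): 1[cand,t=1,-]
e2 deliver 1→2: 2[foll,t=1,-]
e3 deliver 2→1: 1[lead,t=1,-]
e4 propose(1,'r'): 1[lead,t=1,r]
e5 deliver 1→2: 2[foll,t=1,r]
e6 deliver 2→1: ·
e7 deliver 1→0: 0[foll,t=1,-]
e8 deliver 0→1: ·
e9 timeout(2): 2[cand,t=2,r]
e10 deliver 2→1: 1[foll,t=2,r]
e11 deliver 1→2: 2[lead,t=2,r]
e12 crash(0): 0[✗foll,t=1,-]
e13 recover(0): 0[foll,t=1,-]
e14 propose(1,'p'): ·
e15 deliver 1→2: ·
e16 deliver 2→1: ·
e17 deliver 0→1: ·
e18 deliver 1→0: 0[foll,t=1,r]
e19 deliver 2→0: 0[foll,t=2,r]
e20 deliver 0→1: ·
e21 deliver 1→2: ·
e22 deliver 0→1: ·

2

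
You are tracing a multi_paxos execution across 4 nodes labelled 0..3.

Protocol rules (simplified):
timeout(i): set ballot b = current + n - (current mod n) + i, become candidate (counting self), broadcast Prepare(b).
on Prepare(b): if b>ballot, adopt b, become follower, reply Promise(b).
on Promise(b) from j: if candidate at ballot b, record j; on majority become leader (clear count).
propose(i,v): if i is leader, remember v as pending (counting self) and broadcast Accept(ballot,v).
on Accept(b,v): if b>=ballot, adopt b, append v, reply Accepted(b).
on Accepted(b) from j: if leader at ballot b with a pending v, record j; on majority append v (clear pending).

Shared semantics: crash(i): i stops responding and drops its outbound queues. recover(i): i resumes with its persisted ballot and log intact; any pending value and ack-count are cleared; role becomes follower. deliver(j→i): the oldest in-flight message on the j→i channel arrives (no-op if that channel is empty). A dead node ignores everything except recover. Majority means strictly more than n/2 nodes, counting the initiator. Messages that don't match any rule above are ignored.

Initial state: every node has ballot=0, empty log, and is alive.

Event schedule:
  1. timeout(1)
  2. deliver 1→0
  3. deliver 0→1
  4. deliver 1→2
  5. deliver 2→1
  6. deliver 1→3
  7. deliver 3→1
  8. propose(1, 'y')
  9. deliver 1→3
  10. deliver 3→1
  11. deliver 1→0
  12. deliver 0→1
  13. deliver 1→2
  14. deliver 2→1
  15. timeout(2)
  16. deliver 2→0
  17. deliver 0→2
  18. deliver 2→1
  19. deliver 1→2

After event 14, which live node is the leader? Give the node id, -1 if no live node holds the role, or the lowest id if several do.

1

1. timeout(1):  <1:cand b5 ->
2. deliver 1→0:  <0:foll b5 ->
3. deliver 0→1:  nop
4. deliver 1→2:  <2:foll b5 ->
5. deliver 2→1:  <1:lead b5 ->
6. deliver 1→3:  <3:foll b5 ->
7. deliver 3→1:  nop
8. propose(1,'y'):  nop
9. deliver 1→3:  <3:foll b5 y>
10. deliver 3→1:  nop
11. deliver 1→0:  <0:foll b5 y>
12. deliver 0→1:  <1:lead b5 y>
13. deliver 1→2:  <2:foll b5 y>
14. deliver 2→1:  nop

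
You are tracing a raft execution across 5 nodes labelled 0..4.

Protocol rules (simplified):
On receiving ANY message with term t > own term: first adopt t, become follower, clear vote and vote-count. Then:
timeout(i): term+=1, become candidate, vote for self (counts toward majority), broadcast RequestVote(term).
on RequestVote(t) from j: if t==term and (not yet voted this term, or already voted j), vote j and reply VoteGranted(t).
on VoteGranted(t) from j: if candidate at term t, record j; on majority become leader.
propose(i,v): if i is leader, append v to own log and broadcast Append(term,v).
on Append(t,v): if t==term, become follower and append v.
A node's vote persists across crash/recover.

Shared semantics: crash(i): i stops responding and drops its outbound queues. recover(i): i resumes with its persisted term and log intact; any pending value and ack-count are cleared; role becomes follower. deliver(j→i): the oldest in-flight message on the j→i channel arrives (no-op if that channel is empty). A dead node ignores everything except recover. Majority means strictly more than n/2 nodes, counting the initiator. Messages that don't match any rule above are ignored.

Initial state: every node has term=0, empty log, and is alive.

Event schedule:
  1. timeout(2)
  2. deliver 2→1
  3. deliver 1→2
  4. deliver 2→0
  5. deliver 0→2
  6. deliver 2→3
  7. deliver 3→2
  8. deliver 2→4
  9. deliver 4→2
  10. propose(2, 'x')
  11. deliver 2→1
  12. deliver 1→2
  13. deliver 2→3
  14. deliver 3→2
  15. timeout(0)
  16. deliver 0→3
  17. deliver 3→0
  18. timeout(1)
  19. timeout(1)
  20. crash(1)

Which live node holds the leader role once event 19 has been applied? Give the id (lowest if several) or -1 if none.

step 1 timeout(2): 2={cand,t=1,log=-}
step 2 deliver 2→1: 1={foll,t=1,log=-}
step 3 deliver 1→2: —
step 4 deliver 2→0: 0={foll,t=1,log=-}
step 5 deliver 0→2: 2={lead,t=1,log=-}
step 6 deliver 2→3: 3={foll,t=1,log=-}
step 7 deliver 3→2: —
step 8 deliver 2→4: 4={foll,t=1,log=-}
step 9 deliver 4→2: —
step 10 propose(2,'x'): 2={lead,t=1,log=x}
step 11 deliver 2→1: 1={foll,t=1,log=x}
step 12 deliver 1→2: —
step 13 deliver 2→3: 3={foll,t=1,log=x}
step 14 deliver 3→2: —
step 15 timeout(0): 0={cand,t=2,log=-}
step 16 deliver 0→3: 3={foll,t=2,log=x}
step 17 deliver 3→0: —
step 18 timeout(1): 1={cand,t=2,log=x}
step 19 timeout(1): 1={cand,t=3,log=x}

2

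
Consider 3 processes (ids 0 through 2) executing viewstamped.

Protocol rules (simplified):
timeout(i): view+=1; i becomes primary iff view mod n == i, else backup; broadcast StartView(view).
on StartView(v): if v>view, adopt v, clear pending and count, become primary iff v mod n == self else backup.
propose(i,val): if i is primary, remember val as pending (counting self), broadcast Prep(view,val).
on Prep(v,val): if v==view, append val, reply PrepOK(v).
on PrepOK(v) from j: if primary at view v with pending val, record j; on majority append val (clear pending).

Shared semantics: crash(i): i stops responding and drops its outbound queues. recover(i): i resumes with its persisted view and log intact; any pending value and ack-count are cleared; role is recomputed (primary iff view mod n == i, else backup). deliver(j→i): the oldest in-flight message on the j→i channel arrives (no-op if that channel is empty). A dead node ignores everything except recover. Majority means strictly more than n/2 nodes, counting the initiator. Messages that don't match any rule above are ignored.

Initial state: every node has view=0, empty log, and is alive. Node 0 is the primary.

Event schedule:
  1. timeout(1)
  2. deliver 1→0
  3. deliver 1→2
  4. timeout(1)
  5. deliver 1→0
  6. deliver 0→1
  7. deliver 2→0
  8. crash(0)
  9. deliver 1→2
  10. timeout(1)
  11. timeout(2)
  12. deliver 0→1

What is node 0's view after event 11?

1. timeout(1):  <1:prim v1 ->
2. deliver 1→0:  <0:back v1 ->
3. deliver 1→2:  <2:back v1 ->
4. timeout(1):  <1:back v2 ->
5. deliver 1→0:  <0:back v2 ->
6. deliver 0→1:  nop
7. deliver 2→0:  nop
8. crash(0):  <0:✗back v2 ->
9. deliver 1→2:  <2:prim v2 ->
10. timeout(1):  <1:back v3 ->
11. timeout(2):  <2:back v3 ->

2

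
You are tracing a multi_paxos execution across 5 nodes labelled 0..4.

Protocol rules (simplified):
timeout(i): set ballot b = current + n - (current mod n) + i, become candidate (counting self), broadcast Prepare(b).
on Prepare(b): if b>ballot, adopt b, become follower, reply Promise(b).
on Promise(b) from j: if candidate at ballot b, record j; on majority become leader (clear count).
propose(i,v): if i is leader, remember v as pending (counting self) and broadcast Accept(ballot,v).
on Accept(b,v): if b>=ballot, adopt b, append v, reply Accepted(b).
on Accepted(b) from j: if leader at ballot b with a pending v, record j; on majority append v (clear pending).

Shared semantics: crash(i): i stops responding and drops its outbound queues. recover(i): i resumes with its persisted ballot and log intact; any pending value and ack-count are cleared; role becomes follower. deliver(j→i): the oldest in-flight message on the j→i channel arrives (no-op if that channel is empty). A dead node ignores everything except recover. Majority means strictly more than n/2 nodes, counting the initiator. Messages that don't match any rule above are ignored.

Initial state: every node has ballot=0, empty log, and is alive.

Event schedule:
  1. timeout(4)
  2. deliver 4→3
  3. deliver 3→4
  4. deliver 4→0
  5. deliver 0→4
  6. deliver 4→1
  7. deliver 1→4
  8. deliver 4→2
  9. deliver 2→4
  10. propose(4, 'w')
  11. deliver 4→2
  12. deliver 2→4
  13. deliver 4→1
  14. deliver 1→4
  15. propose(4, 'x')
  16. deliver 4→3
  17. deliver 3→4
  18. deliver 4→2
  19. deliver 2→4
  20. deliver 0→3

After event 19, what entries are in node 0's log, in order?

1. timeout(4):  <4:cand b9 ->
2. deliver 4→3:  <3:foll b9 ->
3. deliver 3→4:  nop
4. deliver 4→0:  <0:foll b9 ->
5. deliver 0→4:  <4:lead b9 ->
6. deliver 4→1:  <1:foll b9 ->
7. deliver 1→4:  nop
8. deliver 4→2:  <2:foll b9 ->
9. deliver 2→4:  nop
10. propose(4,'w'):  nop
11. deliver 4→2:  <2:foll b9 w>
12. deliver 2→4:  nop
13. deliver 4→1:  <1:foll b9 w>
14. deliver 1→4:  <4:lead b9 w>
15. propose(4,'x'):  nop
16. deliver 4→3:  <3:foll b9 w>
17. deliver 3→4:  nop
18. deliver 4→2:  <2:foll b9 w,x>
19. deliver 2→4:  <4:lead b9 w,x>

empty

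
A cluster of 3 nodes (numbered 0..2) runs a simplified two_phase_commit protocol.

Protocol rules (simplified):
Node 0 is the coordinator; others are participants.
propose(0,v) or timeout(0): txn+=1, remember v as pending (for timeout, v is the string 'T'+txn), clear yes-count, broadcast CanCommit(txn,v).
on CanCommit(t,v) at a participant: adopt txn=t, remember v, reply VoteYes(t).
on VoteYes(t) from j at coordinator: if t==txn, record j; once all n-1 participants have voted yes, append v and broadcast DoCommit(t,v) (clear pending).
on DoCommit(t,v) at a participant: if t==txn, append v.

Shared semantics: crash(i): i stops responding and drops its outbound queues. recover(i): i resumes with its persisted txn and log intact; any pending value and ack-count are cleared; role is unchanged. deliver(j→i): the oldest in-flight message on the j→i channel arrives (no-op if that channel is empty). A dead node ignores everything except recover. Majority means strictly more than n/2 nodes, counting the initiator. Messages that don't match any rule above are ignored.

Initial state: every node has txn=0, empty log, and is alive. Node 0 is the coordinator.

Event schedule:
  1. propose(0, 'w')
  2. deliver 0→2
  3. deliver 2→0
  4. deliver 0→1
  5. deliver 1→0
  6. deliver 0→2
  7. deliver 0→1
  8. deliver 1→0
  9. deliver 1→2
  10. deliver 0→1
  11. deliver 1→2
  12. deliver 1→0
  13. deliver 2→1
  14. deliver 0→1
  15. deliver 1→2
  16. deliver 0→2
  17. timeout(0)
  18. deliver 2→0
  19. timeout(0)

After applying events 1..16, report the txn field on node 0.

after 1 — propose(0,'w'): n0:coor/t1/[-]
after 2 — deliver 0→2: n2:part/t1/[-]
after 3 — deliver 2→0: ·
after 4 — deliver 0→1: n1:part/t1/[-]
after 5 — deliver 1→0: n0:coor/t1/[w]
after 6 — deliver 0→2: n2:part/t1/[w]
after 7 — deliver 0→1: n1:part/t1/[w]
after 8 — deliver 1→0: ·
after 9 — deliver 1→2: ·
after 10 — deliver 0→1: ·
after 11 — deliver 1→2: ·
after 12 — deliver 1→0: ·
after 13 — deliver 2→1: ·
after 14 — deliver 0→1: ·
after 15 — deliver 1→2: ·
after 16 — deliver 0→2: ·

1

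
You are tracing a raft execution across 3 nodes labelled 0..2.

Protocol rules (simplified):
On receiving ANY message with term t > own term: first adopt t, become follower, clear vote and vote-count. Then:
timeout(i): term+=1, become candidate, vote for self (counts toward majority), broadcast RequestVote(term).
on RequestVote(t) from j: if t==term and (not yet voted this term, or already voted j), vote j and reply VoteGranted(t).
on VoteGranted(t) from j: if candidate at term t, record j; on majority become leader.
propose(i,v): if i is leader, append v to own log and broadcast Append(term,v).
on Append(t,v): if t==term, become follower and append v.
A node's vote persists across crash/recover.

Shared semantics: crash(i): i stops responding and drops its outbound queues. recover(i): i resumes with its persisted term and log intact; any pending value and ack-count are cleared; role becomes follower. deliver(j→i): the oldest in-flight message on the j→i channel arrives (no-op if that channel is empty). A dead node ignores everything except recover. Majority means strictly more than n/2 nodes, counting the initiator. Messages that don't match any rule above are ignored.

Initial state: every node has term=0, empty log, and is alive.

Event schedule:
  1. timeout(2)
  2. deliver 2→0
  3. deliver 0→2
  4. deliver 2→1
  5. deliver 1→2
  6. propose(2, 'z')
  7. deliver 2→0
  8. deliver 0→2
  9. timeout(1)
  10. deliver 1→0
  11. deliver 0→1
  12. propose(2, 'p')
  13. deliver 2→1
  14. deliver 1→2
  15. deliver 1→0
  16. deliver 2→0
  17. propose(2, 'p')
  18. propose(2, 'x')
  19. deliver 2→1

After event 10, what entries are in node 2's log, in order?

z

[1] timeout(2) → N2(cand t1 [-])
[2] deliver 2→0 → N0(foll t1 [-])
[3] deliver 0→2 → N2(lead t1 [-])
[4] deliver 2→1 → N1(foll t1 [-])
[5] deliver 1→2 → ∅
[6] propose(2,'z') → N2(lead t1 [z])
[7] deliver 2→0 → N0(foll t1 [z])
[8] deliver 0→2 → ∅
[9] timeout(1) → N1(cand t2 [-])
[10] deliver 1→0 → N0(foll t2 [z])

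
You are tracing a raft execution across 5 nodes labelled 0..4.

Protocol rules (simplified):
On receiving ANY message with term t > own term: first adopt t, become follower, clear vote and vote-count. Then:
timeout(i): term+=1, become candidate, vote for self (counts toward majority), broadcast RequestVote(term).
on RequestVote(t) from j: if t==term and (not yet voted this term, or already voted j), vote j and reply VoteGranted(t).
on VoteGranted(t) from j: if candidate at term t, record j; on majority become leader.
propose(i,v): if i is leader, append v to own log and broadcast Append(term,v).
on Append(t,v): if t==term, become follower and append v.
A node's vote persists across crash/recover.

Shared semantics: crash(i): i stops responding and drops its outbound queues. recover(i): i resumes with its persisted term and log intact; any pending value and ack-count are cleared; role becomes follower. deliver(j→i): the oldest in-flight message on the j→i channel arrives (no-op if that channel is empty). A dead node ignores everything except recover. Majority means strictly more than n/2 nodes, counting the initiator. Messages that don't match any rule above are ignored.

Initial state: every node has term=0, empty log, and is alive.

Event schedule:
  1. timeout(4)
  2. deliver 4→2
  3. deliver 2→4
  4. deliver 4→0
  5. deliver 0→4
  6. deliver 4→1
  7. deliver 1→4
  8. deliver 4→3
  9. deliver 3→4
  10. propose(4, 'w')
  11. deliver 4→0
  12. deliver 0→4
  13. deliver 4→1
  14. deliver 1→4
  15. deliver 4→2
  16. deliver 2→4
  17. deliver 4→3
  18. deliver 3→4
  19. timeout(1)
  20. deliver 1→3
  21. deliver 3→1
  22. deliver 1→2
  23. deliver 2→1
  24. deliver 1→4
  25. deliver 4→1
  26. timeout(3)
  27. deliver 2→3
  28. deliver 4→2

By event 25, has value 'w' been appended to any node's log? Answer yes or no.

after 1 — timeout(4): n4:cand/t1/[-]
after 2 — deliver 4→2: n2:foll/t1/[-]
after 3 — deliver 2→4: ·
after 4 — deliver 4→0: n0:foll/t1/[-]
after 5 — deliver 0→4: n4:lead/t1/[-]
after 6 — deliver 4→1: n1:foll/t1/[-]
after 7 — deliver 1→4: ·
after 8 — deliver 4→3: n3:foll/t1/[-]
after 9 — deliver 3→4: ·
after 10 — propose(4,'w'): n4:lead/t1/[w]
after 11 — deliver 4→0: n0:foll/t1/[w]
after 12 — deliver 0→4: ·
after 13 — deliver 4→1: n1:foll/t1/[w]
after 14 — deliver 1→4: ·
after 15 — deliver 4→2: n2:foll/t1/[w]
after 16 — deliver 2→4: ·
after 17 — deliver 4→3: n3:foll/t1/[w]
after 18 — deliver 3→4: ·
after 19 — timeout(1): n1:cand/t2/[w]
after 20 — deliver 1→3: n3:foll/t2/[w]
after 21 — deliver 3→1: ·
after 22 — deliver 1→2: n2:foll/t2/[w]
after 23 — deliver 2→1: n1:lead/t2/[w]
after 24 — deliver 1→4: n4:foll/t2/[w]
after 25 — deliver 4→1: ·

yes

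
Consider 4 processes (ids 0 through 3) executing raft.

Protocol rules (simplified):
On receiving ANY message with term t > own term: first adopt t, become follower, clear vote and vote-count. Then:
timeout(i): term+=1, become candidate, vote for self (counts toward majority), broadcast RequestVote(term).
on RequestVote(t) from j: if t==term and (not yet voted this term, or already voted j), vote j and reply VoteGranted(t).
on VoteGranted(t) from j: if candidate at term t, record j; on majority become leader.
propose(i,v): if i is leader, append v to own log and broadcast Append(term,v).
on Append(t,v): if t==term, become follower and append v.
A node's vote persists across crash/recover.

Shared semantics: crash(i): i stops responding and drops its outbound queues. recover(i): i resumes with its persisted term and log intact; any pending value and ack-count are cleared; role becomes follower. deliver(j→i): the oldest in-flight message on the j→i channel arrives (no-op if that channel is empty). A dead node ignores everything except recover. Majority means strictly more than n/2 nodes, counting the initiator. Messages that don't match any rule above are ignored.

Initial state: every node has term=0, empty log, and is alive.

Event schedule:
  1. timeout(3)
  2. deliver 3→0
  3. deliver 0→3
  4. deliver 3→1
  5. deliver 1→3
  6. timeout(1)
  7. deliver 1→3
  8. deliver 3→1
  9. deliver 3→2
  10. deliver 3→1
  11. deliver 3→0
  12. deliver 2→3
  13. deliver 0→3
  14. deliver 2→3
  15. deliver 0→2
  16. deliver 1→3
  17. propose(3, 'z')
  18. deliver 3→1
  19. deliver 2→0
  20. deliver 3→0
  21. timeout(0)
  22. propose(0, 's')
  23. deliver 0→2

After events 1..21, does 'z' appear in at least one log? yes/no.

no

step 1 timeout(3): 3={cand,t=1,log=-}
step 2 deliver 3→0: 0={foll,t=1,log=-}
step 3 deliver 0→3: —
step 4 deliver 3→1: 1={foll,t=1,log=-}
step 5 deliver 1→3: 3={lead,t=1,log=-}
step 6 timeout(1): 1={cand,t=2,log=-}
step 7 deliver 1→3: 3={foll,t=2,log=-}
step 8 deliver 3→1: —
step 9 deliver 3→2: 2={foll,t=1,log=-}
step 10 deliver 3→1: —
step 11 deliver 3→0: —
step 12 deliver 2→3: —
step 13 deliver 0→3: —
step 14 deliver 2→3: —
step 15 deliver 0→2: —
step 16 deliver 1→3: —
step 17 propose(3,'z'): —
step 18 deliver 3→1: —
step 19 deliver 2→0: —
step 20 deliver 3→0: —
step 21 timeout(0): 0={cand,t=2,log=-}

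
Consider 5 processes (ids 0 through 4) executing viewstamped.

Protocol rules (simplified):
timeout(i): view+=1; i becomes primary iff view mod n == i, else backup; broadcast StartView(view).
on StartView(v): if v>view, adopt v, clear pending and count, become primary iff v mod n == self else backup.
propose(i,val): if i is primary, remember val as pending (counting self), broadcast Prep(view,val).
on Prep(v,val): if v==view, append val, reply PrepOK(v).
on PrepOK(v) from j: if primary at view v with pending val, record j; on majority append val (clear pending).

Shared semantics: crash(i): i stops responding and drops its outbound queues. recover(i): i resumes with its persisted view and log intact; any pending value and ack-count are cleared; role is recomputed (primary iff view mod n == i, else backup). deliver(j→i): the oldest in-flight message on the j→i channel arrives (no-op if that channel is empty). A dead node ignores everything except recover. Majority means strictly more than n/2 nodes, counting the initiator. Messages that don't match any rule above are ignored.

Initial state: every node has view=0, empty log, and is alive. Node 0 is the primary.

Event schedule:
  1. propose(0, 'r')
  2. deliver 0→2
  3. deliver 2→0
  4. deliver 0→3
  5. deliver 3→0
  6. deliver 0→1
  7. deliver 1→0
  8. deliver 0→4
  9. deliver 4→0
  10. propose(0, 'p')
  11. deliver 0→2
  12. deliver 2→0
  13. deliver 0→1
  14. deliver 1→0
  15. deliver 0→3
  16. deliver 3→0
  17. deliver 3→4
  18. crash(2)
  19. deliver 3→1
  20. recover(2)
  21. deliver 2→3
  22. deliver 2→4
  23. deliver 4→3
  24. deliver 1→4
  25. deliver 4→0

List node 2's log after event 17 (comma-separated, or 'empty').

r,p

[1] propose(0,'r') → ∅
[2] deliver 0→2 → N2(back v0 [r])
[3] deliver 2→0 → ∅
[4] deliver 0→3 → N3(back v0 [r])
[5] deliver 3→0 → N0(prim v0 [r])
[6] deliver 0→1 → N1(back v0 [r])
[7] deliver 1→0 → ∅
[8] deliver 0→4 → N4(back v0 [r])
[9] deliver 4→0 → ∅
[10] propose(0,'p') → ∅
[11] deliver 0→2 → N2(back v0 [r,p])
[12] deliver 2→0 → ∅
[13] deliver 0→1 → N1(back v0 [r,p])
[14] deliver 1→0 → N0(prim v0 [r,p])
[15] deliver 0→3 → N3(back v0 [r,p])
[16] deliver 3→0 → ∅
[17] deliver 3→4 → ∅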